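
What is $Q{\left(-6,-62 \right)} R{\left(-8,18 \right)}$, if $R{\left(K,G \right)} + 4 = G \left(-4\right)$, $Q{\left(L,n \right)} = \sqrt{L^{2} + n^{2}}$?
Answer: $- 152 \sqrt{970} \approx -4734.0$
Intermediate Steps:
$R{\left(K,G \right)} = -4 - 4 G$ ($R{\left(K,G \right)} = -4 + G \left(-4\right) = -4 - 4 G$)
$Q{\left(-6,-62 \right)} R{\left(-8,18 \right)} = \sqrt{\left(-6\right)^{2} + \left(-62\right)^{2}} \left(-4 - 72\right) = \sqrt{36 + 3844} \left(-4 - 72\right) = \sqrt{3880} \left(-76\right) = 2 \sqrt{970} \left(-76\right) = - 152 \sqrt{970}$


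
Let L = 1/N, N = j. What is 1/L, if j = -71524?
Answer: -71524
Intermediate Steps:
N = -71524
L = -1/71524 (L = 1/(-71524) = -1/71524 ≈ -1.3981e-5)
1/L = 1/(-1/71524) = -71524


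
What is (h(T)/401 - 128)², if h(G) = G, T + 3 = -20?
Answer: 2636925201/160801 ≈ 16399.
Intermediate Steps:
T = -23 (T = -3 - 20 = -23)
(h(T)/401 - 128)² = (-23/401 - 128)² = (-51351/401)² = 2636925201/160801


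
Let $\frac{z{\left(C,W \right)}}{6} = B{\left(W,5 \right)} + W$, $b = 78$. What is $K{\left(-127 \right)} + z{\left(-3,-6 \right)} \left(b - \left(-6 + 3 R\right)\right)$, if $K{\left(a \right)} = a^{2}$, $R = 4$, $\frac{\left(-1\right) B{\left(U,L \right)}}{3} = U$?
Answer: $21313$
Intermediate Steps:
$B{\left(U,L \right)} = - 3 U$
$z{\left(C,W \right)} = - 12 W$ ($z{\left(C,W \right)} = 6 \left(- 3 W + W\right) = 6 \left(- 2 W\right) = - 12 W$)
$K{\left(-127 \right)} + z{\left(-3,-6 \right)} \left(b - \left(-6 + 3 R\right)\right) = \left(-127\right)^{2} + \left(-12\right) \left(-6\right) \left(78 + \left(6 - 12\right)\right) = 16129 + 72 \left(78 + \left(6 - 12\right)\right) = 16129 + 72 \left(78 - 6\right) = 16129 + 72 \cdot 72 = 16129 + 5184 = 21313$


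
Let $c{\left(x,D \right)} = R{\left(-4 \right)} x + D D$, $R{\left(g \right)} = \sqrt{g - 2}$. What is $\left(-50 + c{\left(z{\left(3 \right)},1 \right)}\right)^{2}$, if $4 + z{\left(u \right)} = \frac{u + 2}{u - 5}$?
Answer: $\frac{4295}{2} + 637 i \sqrt{6} \approx 2147.5 + 1560.3 i$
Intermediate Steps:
$R{\left(g \right)} = \sqrt{-2 + g}$
$z{\left(u \right)} = -4 + \frac{2 + u}{-5 + u}$ ($z{\left(u \right)} = -4 + \frac{u + 2}{u - 5} = -4 + \frac{2 + u}{-5 + u}$)
$c{\left(x,D \right)} = D^{2} + i x \sqrt{6}$ ($c{\left(x,D \right)} = \sqrt{-2 - 4} x + D D = \sqrt{-6} x + D^{2} = i \sqrt{6} x + D^{2} = i x \sqrt{6} + D^{2} = D^{2} + i x \sqrt{6}$)
$\left(-50 + c{\left(z{\left(3 \right)},1 \right)}\right)^{2} = \left(-50 + \left(1^{2} + i \frac{22 - 9}{-5 + 3} \sqrt{6}\right)\right)^{2} = \left(-50 + \left(1 + i \frac{22 - 9}{-2} \sqrt{6}\right)\right)^{2} = \left(-50 + \left(1 + i \left(\left(- \frac{1}{2}\right) 13\right) \sqrt{6}\right)\right)^{2} = \left(-50 + \left(1 + i \left(- \frac{13}{2}\right) \sqrt{6}\right)\right)^{2} = \left(-50 + \left(1 - \frac{13 i \sqrt{6}}{2}\right)\right)^{2} = \left(-49 - \frac{13 i \sqrt{6}}{2}\right)^{2}$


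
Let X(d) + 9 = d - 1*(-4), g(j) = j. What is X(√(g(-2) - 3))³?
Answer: -50 + 70*I*√5 ≈ -50.0 + 156.52*I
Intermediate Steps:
X(d) = -5 + d (X(d) = -9 + (d - 1*(-4)) = -9 + (d + 4) = -9 + (4 + d) = -5 + d)
X(√(g(-2) - 3))³ = (-5 + √(-2 - 3))³ = (-5 + √(-5))³ = (-5 + I*√5)³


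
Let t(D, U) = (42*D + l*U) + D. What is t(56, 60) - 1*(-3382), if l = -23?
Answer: 4410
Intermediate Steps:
t(D, U) = -23*U + 43*D (t(D, U) = (42*D - 23*U) + D = (-23*U + 42*D) + D = -23*U + 43*D)
t(56, 60) - 1*(-3382) = (-23*60 + 43*56) - 1*(-3382) = (-1380 + 2408) + 3382 = 1028 + 3382 = 4410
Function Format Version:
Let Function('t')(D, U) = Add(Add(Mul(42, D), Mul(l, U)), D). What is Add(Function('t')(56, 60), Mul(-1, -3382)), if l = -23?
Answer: 4410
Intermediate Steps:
Function('t')(D, U) = Add(Mul(-23, U), Mul(43, D)) (Function('t')(D, U) = Add(Add(Mul(42, D), Mul(-23, U)), D) = Add(Add(Mul(-23, U), Mul(42, D)), D) = Add(Mul(-23, U), Mul(43, D)))
Add(Function('t')(56, 60), Mul(-1, -3382)) = Add(Add(Mul(-23, 60), Mul(43, 56)), Mul(-1, -3382)) = Add(Add(-1380, 2408), 3382) = Add(1028, 3382) = 4410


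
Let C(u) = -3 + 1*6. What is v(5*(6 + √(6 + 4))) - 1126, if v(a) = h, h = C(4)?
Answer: -1123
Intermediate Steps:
C(u) = 3 (C(u) = -3 + 6 = 3)
h = 3
v(a) = 3
v(5*(6 + √(6 + 4))) - 1126 = 3 - 1126 = -1123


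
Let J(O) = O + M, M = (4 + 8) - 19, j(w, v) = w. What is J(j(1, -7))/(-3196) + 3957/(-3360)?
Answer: -1052201/894880 ≈ -1.1758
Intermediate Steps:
M = -7 (M = 12 - 19 = -7)
J(O) = -7 + O (J(O) = O - 7 = -7 + O)
J(j(1, -7))/(-3196) + 3957/(-3360) = (-7 + 1)/(-3196) + 3957/(-3360) = -6*(-1/3196) + 3957*(-1/3360) = 3/1598 - 1319/1120 = -1052201/894880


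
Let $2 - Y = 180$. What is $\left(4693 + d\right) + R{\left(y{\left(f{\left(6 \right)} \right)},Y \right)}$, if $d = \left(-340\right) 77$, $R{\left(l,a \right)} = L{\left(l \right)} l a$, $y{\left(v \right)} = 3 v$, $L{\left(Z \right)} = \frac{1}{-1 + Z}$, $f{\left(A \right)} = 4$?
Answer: $- \frac{238493}{11} \approx -21681.0$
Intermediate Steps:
$Y = -178$ ($Y = 2 - 180 = -178$)
$R{\left(l,a \right)} = \frac{a l}{-1 + l}$ ($R{\left(l,a \right)} = \frac{l}{-1 + l} a = \frac{a l}{-1 + l}$)
$d = -26180$
$\left(4693 + d\right) + R{\left(y{\left(f{\left(6 \right)} \right)},Y \right)} = \left(4693 - 26180\right) - \frac{178 \cdot 3 \cdot 4}{-1 + 3 \cdot 4} = -21487 - \frac{2136}{-1 + 12} = -21487 - \frac{2136}{11} = - \frac{238493}{11}$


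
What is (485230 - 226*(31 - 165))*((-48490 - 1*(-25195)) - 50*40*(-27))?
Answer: 15828857370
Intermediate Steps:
(485230 - 226*(31 - 165))*((-48490 - 1*(-25195)) - 50*40*(-27)) = (485230 - 226*(-134))*((-48490 + 25195) - 2000*(-27)) = (485230 + 30284)*(-23295 + 54000) = 515514*30705 = 15828857370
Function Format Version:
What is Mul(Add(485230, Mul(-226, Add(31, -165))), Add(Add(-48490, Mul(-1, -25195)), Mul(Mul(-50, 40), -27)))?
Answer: 15828857370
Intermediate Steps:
Mul(Add(485230, Mul(-226, Add(31, -165))), Add(Add(-48490, Mul(-1, -25195)), Mul(Mul(-50, 40), -27))) = Mul(Add(485230, Mul(-226, -134)), Add(Add(-48490, 25195), Mul(-2000, -27))) = Mul(Add(485230, 30284), Add(-23295, 54000)) = Mul(515514, 30705) = 15828857370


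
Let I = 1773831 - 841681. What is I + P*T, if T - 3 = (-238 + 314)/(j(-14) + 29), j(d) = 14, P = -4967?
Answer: 39064215/43 ≈ 9.0847e+5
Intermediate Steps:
I = 932150
T = 205/43 (T = 3 + (-238 + 314)/(14 + 29) = 3 + 76/43 = 205/43 ≈ 4.7674)
I + P*T = 932150 - 4967*205/43 = 932150 - 1018235/43 = 39064215/43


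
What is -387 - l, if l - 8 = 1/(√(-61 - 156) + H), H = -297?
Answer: -34927973/88426 + I*√217/88426 ≈ -395.0 + 0.00016659*I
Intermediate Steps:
l = 8 + 1/(-297 + I*√217) (l = 8 + 1/(√(-61 - 156) - 297) = 8 + 1/(√(-217) - 297) = 8 + 1/(I*√217 - 297) = 8 + 1/(-297 + I*√217) ≈ 7.9966 - 0.00016659*I)
-387 - l = -387 - (707111/88426 - I*√217/88426) = -387 + (-707111/88426 + I*√217/88426) = -34927973/88426 + I*√217/88426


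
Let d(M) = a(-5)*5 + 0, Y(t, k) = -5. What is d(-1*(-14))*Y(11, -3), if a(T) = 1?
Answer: -25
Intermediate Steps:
d(M) = 5 (d(M) = 1*5 + 0 = 5 + 0 = 5)
d(-1*(-14))*Y(11, -3) = 5*(-5) = -25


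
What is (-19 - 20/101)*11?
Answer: -21329/101 ≈ -211.18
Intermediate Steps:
(-19 - 20/101)*11 = -1939/101*11 = -21329/101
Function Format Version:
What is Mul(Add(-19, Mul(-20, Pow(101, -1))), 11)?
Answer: Rational(-21329, 101) ≈ -211.18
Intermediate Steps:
Mul(Add(-19, Mul(-20, Pow(101, -1))), 11) = Mul(Add(-19, Mul(-20, Rational(1, 101))), 11) = Mul(Add(-19, Rational(-20, 101)), 11) = Mul(Rational(-1939, 101), 11) = Rational(-21329, 101)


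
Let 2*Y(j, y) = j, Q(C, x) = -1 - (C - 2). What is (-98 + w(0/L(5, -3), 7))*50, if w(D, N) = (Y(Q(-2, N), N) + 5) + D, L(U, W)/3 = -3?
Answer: -4575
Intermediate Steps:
L(U, W) = -9 (L(U, W) = 3*(-3) = -9)
Q(C, x) = 1 - C (Q(C, x) = -1 - (-2 + C) = -1 + (2 - C) = 1 - C)
Y(j, y) = j/2
w(D, N) = 13/2 + D (w(D, N) = ((1 - 1*(-2))/2 + 5) + D = ((1 + 2)/2 + 5) + D = ((½)*3 + 5) + D = (3/2 + 5) + D = 13/2 + D)
(-98 + w(0/L(5, -3), 7))*50 = (-98 + (13/2 + 0/(-9)))*50 = (-98 + (13/2 + 0*(-⅑)))*50 = (-98 + (13/2 + 0))*50 = (-98 + 13/2)*50 = -183/2*50 = -4575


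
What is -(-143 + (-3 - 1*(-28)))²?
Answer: -13924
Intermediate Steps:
-(-143 + (-3 - 1*(-28)))² = -(-143 + (-3 + 28))² = -(-143 + 25)² = -1*(-118)² = -1*13924 = -13924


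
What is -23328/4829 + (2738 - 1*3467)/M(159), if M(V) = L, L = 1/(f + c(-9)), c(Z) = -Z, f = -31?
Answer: 77424174/4829 ≈ 16033.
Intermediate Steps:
L = -1/22 (L = 1/(-31 - 1*(-9)) = 1/(-31 + 9) = 1/(-22) = -1/22 ≈ -0.045455)
M(V) = -1/22
-23328/4829 + (2738 - 1*3467)/M(159) = -23328/4829 + (2738 - 1*3467)/(-1/22) = -23328*1/4829 + (2738 - 3467)*(-22) = -23328/4829 - 729*(-22) = -23328/4829 + 16038 = 77424174/4829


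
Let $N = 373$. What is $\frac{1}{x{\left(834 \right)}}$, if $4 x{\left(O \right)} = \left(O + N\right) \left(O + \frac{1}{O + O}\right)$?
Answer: $\frac{6672}{1679073391} \approx 3.9736 \cdot 10^{-6}$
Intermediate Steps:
$x{\left(O \right)} = \frac{\left(373 + O\right) \left(O + \frac{1}{2 O}\right)}{4}$ ($x{\left(O \right)} = \frac{\left(O + 373\right) \left(O + \frac{1}{O + O}\right)}{4} = \frac{\left(373 + O\right) \left(O + \frac{1}{2 O}\right)}{4}$)
$\frac{1}{x{\left(834 \right)}} = \frac{1}{\frac{1}{8} \cdot \frac{1}{834} \left(373 + 834 \left(1 + 2 \cdot 834^{2} + 746 \cdot 834\right)\right)} = \frac{1}{\frac{1}{8} \cdot \frac{1}{834} \left(373 + 834 \left(1 + 2 \cdot 695556 + 622164\right)\right)} = \frac{1}{\frac{1}{8} \cdot \frac{1}{834} \left(373 + 834 \left(1 + 1391112 + 622164\right)\right)} = \frac{1}{\frac{1}{8} \cdot \frac{1}{834} \left(373 + 834 \cdot 2013277\right)} = \frac{1}{\frac{1}{8} \cdot \frac{1}{834} \left(373 + 1679073018\right)} = \frac{1}{\frac{1}{8} \cdot \frac{1}{834} \cdot 1679073391} = \frac{1}{\frac{1679073391}{6672}} = \frac{6672}{1679073391}$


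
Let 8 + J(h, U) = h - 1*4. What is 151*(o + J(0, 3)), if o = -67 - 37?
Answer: -17516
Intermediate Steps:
o = -104
J(h, U) = -12 + h (J(h, U) = -8 + (h - 1*4) = -8 + (h - 4) = -8 + (-4 + h) = -12 + h)
151*(o + J(0, 3)) = 151*(-104 + (-12 + 0)) = 151*(-104 - 12) = 151*(-116) = -17516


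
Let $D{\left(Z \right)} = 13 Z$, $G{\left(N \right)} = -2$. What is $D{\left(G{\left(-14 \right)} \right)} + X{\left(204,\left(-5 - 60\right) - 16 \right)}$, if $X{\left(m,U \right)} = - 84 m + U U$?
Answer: $-10601$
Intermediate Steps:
$X{\left(m,U \right)} = U^{2} - 84 m$ ($X{\left(m,U \right)} = - 84 m + U^{2} = U^{2} - 84 m$)
$D{\left(G{\left(-14 \right)} \right)} + X{\left(204,\left(-5 - 60\right) - 16 \right)} = 13 \left(-2\right) + \left(\left(\left(-5 - 60\right) - 16\right)^{2} - 17136\right) = -26 - \left(17136 - \left(-65 - 16\right)^{2}\right) = -26 - \left(17136 - \left(-81\right)^{2}\right) = -26 + \left(6561 - 17136\right) = -26 - 10575 = -10601$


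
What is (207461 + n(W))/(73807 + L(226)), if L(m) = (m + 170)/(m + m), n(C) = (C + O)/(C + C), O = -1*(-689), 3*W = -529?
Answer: 1240130930/441201341 ≈ 2.8108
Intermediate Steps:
W = -529/3 (W = (⅓)*(-529) = -529/3 ≈ -176.33)
O = 689
n(C) = (689 + C)/(2*C) (n(C) = (C + 689)/(C + C) = (689 + C)/((2*C)) = (689 + C)*(1/(2*C)) = (689 + C)/(2*C))
L(m) = (170 + m)/(2*m) (L(m) = (170 + m)/((2*m)) = (170 + m)*(1/(2*m)) = (170 + m)/(2*m))
(207461 + n(W))/(73807 + L(226)) = (207461 + (689 - 529/3)/(2*(-529/3)))/(73807 + (½)*(170 + 226)/226) = (207461 + (½)*(-3/529)*(1538/3))/(73807 + (½)*(1/226)*396) = (207461 - 769/529)/(73807 + 99/113) = 109746100/(529*(8340290/113)) = (109746100/529)*(113/8340290) = 1240130930/441201341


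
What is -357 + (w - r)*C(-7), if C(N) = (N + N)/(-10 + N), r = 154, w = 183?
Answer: -5663/17 ≈ -333.12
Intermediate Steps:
C(N) = 2*N/(-10 + N) (C(N) = (2*N)/(-10 + N) = 2*N/(-10 + N))
-357 + (w - r)*C(-7) = -357 + (183 - 1*154)*(2*(-7)/(-10 - 7)) = -357 + (183 - 154)*(2*(-7)/(-17)) = -357 + 29*(2*(-7)*(-1/17)) = -357 + 29*(14/17) = -357 + 406/17 = -5663/17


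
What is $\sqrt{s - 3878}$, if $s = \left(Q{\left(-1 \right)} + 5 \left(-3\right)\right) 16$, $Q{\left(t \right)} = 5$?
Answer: $i \sqrt{4038} \approx 63.545 i$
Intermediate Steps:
$s = -160$ ($s = \left(5 + 5 \left(-3\right)\right) 16 = \left(5 - 15\right) 16 = \left(-10\right) 16 = -160$)
$\sqrt{s - 3878} = \sqrt{-160 - 3878} = \sqrt{-4038} = i \sqrt{4038}$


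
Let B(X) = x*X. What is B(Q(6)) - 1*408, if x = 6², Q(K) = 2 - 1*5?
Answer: -516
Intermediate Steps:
Q(K) = -3 (Q(K) = 2 - 5 = -3)
x = 36
B(X) = 36*X
B(Q(6)) - 1*408 = 36*(-3) - 1*408 = -108 - 408 = -516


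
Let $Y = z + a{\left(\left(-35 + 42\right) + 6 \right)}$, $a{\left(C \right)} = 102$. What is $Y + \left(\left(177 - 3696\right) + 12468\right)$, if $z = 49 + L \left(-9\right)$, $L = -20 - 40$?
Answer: $9640$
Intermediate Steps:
$L = -60$ ($L = -20 - 40 = -60$)
$z = 589$ ($z = 49 - -540 = 49 + 540 = 589$)
$Y = 691$ ($Y = 589 + 102 = 691$)
$Y + \left(\left(177 - 3696\right) + 12468\right) = 691 + \left(\left(177 - 3696\right) + 12468\right) = 691 + \left(-3519 + 12468\right) = 691 + 8949 = 9640$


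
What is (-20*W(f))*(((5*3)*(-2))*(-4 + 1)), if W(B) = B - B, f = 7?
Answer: 0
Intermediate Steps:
W(B) = 0
(-20*W(f))*(((5*3)*(-2))*(-4 + 1)) = (-20*0)*(((5*3)*(-2))*(-4 + 1)) = 0*((15*(-2))*(-3)) = 0*(-30*(-3)) = 0*90 = 0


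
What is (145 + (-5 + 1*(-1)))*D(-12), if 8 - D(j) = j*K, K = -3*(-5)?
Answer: 26132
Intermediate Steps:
K = 15
D(j) = 8 - 15*j (D(j) = 8 - j*15 = 8 - 15*j)
(145 + (-5 + 1*(-1)))*D(-12) = (145 + (-5 + 1*(-1)))*(8 - 15*(-12)) = (145 + (-5 - 1))*(8 + 180) = (145 - 6)*188 = 139*188 = 26132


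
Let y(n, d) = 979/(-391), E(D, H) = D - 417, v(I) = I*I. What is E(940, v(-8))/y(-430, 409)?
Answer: -204493/979 ≈ -208.88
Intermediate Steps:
v(I) = I²
E(D, H) = -417 + D
y(n, d) = -979/391 (y(n, d) = 979*(-1/391) = -979/391)
E(940, v(-8))/y(-430, 409) = (-417 + 940)/(-979/391) = 523*(-391/979) = -204493/979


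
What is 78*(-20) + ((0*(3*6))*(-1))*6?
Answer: -1560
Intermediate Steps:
78*(-20) + ((0*(3*6))*(-1))*6 = -1560 + ((0*18)*(-1))*6 = -1560 + (0*(-1))*6 = -1560 + 0*6 = -1560 + 0 = -1560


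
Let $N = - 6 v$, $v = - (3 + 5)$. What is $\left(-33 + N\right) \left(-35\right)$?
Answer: $-525$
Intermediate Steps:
$v = -8$ ($v = \left(-1\right) 8 = -8$)
$N = 48$ ($N = \left(-6\right) \left(-8\right) = 48$)
$\left(-33 + N\right) \left(-35\right) = \left(-33 + 48\right) \left(-35\right) = 15 \left(-35\right) = -525$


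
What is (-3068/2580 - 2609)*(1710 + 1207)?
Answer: -4910979524/645 ≈ -7.6139e+6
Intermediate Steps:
(-3068/2580 - 2609)*(1710 + 1207) = (-3068*1/2580 - 2609)*2917 = (-767/645 - 2609)*2917 = -1683572/645*2917 = -4910979524/645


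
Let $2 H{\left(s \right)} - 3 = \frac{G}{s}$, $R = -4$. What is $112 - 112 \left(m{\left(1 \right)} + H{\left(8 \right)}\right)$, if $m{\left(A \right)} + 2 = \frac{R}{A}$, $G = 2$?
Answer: $602$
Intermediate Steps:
$H{\left(s \right)} = \frac{3}{2} + \frac{1}{s}$ ($H{\left(s \right)} = \frac{3}{2} + \frac{2 \frac{1}{s}}{2} = \frac{3}{2} + \frac{1}{s}$)
$m{\left(A \right)} = -2 - \frac{4}{A}$
$112 - 112 \left(m{\left(1 \right)} + H{\left(8 \right)}\right) = 112 - 112 \left(\left(-2 - \frac{4}{1}\right) + \left(\frac{3}{2} + \frac{1}{8}\right)\right) = 112 - 112 \left(\left(-2 - 4\right) + \left(\frac{3}{2} + \frac{1}{8}\right)\right) = 112 - 112 \left(\left(-2 - 4\right) + \frac{13}{8}\right) = 112 - 112 \left(-6 + \frac{13}{8}\right) = 112 - -490 = 112 + 490 = 602$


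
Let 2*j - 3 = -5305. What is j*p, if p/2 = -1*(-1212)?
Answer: -6426024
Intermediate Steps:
p = 2424 (p = 2*(-1*(-1212)) = 2*1212 = 2424)
j = -2651 (j = 3/2 + (½)*(-5305) = 3/2 - 5305/2 = -2651)
j*p = -2651*2424 = -6426024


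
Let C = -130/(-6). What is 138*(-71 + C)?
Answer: -6808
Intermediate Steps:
C = 65/3 (C = -130*(-⅙) = 65/3 ≈ 21.667)
138*(-71 + C) = 138*(-71 + 65/3) = 138*(-148/3) = -6808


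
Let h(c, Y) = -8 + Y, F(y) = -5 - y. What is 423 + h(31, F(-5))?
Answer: 415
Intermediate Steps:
423 + h(31, F(-5)) = 423 + (-8 + (-5 - 1*(-5))) = 423 + (-8 + (-5 + 5)) = 423 + (-8 + 0) = 423 - 8 = 415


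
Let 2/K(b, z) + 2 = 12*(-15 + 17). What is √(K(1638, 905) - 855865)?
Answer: I*√103559654/11 ≈ 925.13*I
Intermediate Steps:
K(b, z) = 1/11 (K(b, z) = 2/(-2 + 12*(-15 + 17)) = 2/(-2 + 12*2) = 2/(-2 + 24) = 2/22 = 2*(1/22) = 1/11)
√(K(1638, 905) - 855865) = √(1/11 - 855865) = √(-9414514/11) = I*√103559654/11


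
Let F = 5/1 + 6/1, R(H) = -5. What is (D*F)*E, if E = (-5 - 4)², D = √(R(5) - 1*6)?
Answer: 891*I*√11 ≈ 2955.1*I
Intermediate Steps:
F = 11 (F = 5*1 + 6*1 = 5 + 6 = 11)
D = I*√11 (D = √(-5 - 1*6) = √(-5 - 6) = √(-11) = I*√11 ≈ 3.3166*I)
E = 81 (E = (-9)² = 81)
(D*F)*E = ((I*√11)*11)*81 = (11*I*√11)*81 = 891*I*√11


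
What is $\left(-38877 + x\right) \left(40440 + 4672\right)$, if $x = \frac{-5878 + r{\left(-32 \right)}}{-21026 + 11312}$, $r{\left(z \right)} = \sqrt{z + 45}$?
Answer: $- \frac{8518167386800}{4857} - \frac{22556 \sqrt{13}}{4857} \approx -1.7538 \cdot 10^{9}$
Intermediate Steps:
$r{\left(z \right)} = \sqrt{45 + z}$
$x = \frac{2939}{4857} - \frac{\sqrt{13}}{9714}$ ($x = \frac{-5878 + \sqrt{45 - 32}}{-21026 + 11312} = \frac{-5878 + \sqrt{13}}{-9714} = \left(-5878 + \sqrt{13}\right) \left(- \frac{1}{9714}\right) = \frac{2939}{4857} - \frac{\sqrt{13}}{9714} \approx 0.60473$)
$\left(-38877 + x\right) \left(40440 + 4672\right) = \left(-38877 + \left(\frac{2939}{4857} - \frac{\sqrt{13}}{9714}\right)\right) \left(40440 + 4672\right) = \left(- \frac{188822650}{4857} - \frac{\sqrt{13}}{9714}\right) 45112 = - \frac{8518167386800}{4857} - \frac{22556 \sqrt{13}}{4857}$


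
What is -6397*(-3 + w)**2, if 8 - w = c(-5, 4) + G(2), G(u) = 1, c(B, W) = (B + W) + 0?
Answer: -159925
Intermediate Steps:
c(B, W) = B + W
w = 8 (w = 8 - ((-5 + 4) + 1) = 8 - (-1 + 1) = 8 - 1*0 = 8 + 0 = 8)
-6397*(-3 + w)**2 = -6397*(-3 + 8)**2 = -6397*5**2 = -6397*25 = -159925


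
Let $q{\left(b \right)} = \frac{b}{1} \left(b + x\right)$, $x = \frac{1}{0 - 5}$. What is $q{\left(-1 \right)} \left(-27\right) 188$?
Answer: $- \frac{30456}{5} \approx -6091.2$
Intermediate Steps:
$x = - \frac{1}{5}$ ($x = \frac{1}{-5} = - \frac{1}{5} \approx -0.2$)
$q{\left(b \right)} = b \left(- \frac{1}{5} + b\right)$ ($q{\left(b \right)} = \frac{b}{1} \left(b - \frac{1}{5}\right) = b 1 \left(- \frac{1}{5} + b\right) = b \left(- \frac{1}{5} + b\right)$)
$q{\left(-1 \right)} \left(-27\right) 188 = - (- \frac{1}{5} - 1) \left(-27\right) 188 = \left(-1\right) \left(- \frac{6}{5}\right) \left(-27\right) 188 = \frac{6}{5} \left(-27\right) 188 = \left(- \frac{162}{5}\right) 188 = - \frac{30456}{5}$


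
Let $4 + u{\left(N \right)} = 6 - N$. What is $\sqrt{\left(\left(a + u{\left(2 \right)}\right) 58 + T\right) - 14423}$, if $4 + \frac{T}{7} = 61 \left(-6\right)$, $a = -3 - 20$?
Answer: $i \sqrt{18347} \approx 135.45 i$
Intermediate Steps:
$u{\left(N \right)} = 2 - N$ ($u{\left(N \right)} = -4 - \left(-6 + N\right) = 2 - N$)
$a = -23$
$T = -2590$ ($T = -28 + 7 \cdot 61 \left(-6\right) = -28 + 7 \left(-366\right) = -28 - 2562 = -2590$)
$\sqrt{\left(\left(a + u{\left(2 \right)}\right) 58 + T\right) - 14423} = \sqrt{\left(\left(-23 + \left(2 - 2\right)\right) 58 - 2590\right) - 14423} = \sqrt{\left(\left(-23 + 0\right) 58 - 2590\right) - 14423} = \sqrt{\left(\left(-23\right) 58 - 2590\right) - 14423} = \sqrt{\left(-1334 - 2590\right) - 14423} = \sqrt{-3924 - 14423} = \sqrt{-18347} = i \sqrt{18347}$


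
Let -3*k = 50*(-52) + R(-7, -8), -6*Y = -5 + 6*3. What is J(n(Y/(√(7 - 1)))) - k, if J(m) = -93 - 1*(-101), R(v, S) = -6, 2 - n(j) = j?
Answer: -2582/3 ≈ -860.67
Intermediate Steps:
Y = -13/6 (Y = -(-5 + 6*3)/6 = -(-5 + 18)/6 = -⅙*13 = -13/6 ≈ -2.1667)
n(j) = 2 - j
J(m) = 8 (J(m) = -93 + 101 = 8)
k = 2606/3 (k = -(50*(-52) - 6)/3 = -(-2600 - 6)/3 = -⅓*(-2606) = 2606/3 ≈ 868.67)
J(n(Y/(√(7 - 1)))) - k = 8 - 1*2606/3 = 8 - 2606/3 = -2582/3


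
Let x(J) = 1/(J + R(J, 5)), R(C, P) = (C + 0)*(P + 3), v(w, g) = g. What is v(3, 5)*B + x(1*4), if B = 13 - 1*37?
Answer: -4319/36 ≈ -119.97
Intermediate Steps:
R(C, P) = C*(3 + P)
B = -24 (B = 13 - 37 = -24)
x(J) = 1/(9*J) (x(J) = 1/(J + J*(3 + 5)) = 1/(J + J*8) = 1/(J + 8*J) = 1/(9*J))
v(3, 5)*B + x(1*4) = 5*(-24) + 1/(9*((1*4))) = -120 + (1/9)/4 = -120 + (1/9)*(1/4) = -120 + 1/36 = -4319/36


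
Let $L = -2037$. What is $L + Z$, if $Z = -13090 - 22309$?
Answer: $-37436$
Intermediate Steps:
$Z = -35399$
$L + Z = -2037 - 35399 = -37436$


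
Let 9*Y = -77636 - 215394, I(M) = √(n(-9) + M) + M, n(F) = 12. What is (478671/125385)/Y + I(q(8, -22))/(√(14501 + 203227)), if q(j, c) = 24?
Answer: -1436013/12247188850 + 5*√42/504 ≈ 0.064176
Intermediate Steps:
I(M) = M + √(12 + M) (I(M) = √(12 + M) + M = M + √(12 + M))
Y = -293030/9 (Y = (-77636 - 215394)/9 = (⅑)*(-293030) = -293030/9 ≈ -32559.)
(478671/125385)/Y + I(q(8, -22))/(√(14501 + 203227)) = (478671/125385)/(-293030/9) + (24 + √(12 + 24))/(√(14501 + 203227)) = (478671*(1/125385))*(-9/293030) + (24 + √36)/(√217728) = (159557/41795)*(-9/293030) + (24 + 6)/((72*√42)) = -1436013/12247188850 + 30*(√42/3024) = -1436013/12247188850 + 5*√42/504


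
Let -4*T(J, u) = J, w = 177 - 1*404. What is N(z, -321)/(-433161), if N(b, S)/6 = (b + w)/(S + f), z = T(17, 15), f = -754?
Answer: -37/12417282 ≈ -2.9797e-6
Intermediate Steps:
w = -227 (w = 177 - 404 = -227)
T(J, u) = -J/4
z = -17/4 (z = -1/4*17 = -17/4 ≈ -4.2500)
N(b, S) = 6*(-227 + b)/(-754 + S) (N(b, S) = 6*((b - 227)/(S - 754)) = 6*((-227 + b)/(-754 + S)) = 6*(-227 + b)/(-754 + S))
N(z, -321)/(-433161) = (6*(-227 - 17/4)/(-754 - 321))/(-433161) = (6*(-925/4)/(-1075))*(-1/433161) = (6*(-1/1075)*(-925/4))*(-1/433161) = (111/86)*(-1/433161) = -37/12417282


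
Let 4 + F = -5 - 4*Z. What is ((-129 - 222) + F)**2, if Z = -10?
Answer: 102400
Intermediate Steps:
F = 31 (F = -4 + (-5 - 4*(-10)) = -4 + (-5 + 40) = -4 + 35 = 31)
((-129 - 222) + F)**2 = ((-129 - 222) + 31)**2 = (-351 + 31)**2 = (-320)**2 = 102400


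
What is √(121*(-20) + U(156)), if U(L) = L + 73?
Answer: I*√2191 ≈ 46.808*I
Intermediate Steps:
U(L) = 73 + L
√(121*(-20) + U(156)) = √(121*(-20) + (73 + 156)) = √(-2420 + 229) = √(-2191) = I*√2191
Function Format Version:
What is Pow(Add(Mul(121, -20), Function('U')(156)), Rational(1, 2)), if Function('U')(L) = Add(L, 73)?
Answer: Mul(I, Pow(2191, Rational(1, 2))) ≈ Mul(46.808, I)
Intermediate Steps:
Function('U')(L) = Add(73, L)
Pow(Add(Mul(121, -20), Function('U')(156)), Rational(1, 2)) = Pow(Add(Mul(121, -20), Add(73, 156)), Rational(1, 2)) = Pow(Add(-2420, 229), Rational(1, 2)) = Pow(-2191, Rational(1, 2)) = Mul(I, Pow(2191, Rational(1, 2)))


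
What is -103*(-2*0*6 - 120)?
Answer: 12360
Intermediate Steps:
-103*(-2*0*6 - 120) = -103*(0*6 - 120) = -103*(0 - 120) = -103*(-120) = 12360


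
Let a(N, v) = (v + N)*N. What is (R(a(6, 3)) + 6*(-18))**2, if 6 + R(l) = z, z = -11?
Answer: 15625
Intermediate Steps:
a(N, v) = N*(N + v) (a(N, v) = (N + v)*N = N*(N + v))
R(l) = -17 (R(l) = -6 - 11 = -17)
(R(a(6, 3)) + 6*(-18))**2 = (-17 + 6*(-18))**2 = (-17 - 108)**2 = (-125)**2 = 15625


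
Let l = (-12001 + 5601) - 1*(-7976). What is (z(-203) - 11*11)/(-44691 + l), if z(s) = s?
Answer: 324/43115 ≈ 0.0075148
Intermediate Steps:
l = 1576 (l = -6400 + 7976 = 1576)
(z(-203) - 11*11)/(-44691 + l) = (-203 - 11*11)/(-44691 + 1576) = (-203 - 121)/(-43115) = -324*(-1/43115) = 324/43115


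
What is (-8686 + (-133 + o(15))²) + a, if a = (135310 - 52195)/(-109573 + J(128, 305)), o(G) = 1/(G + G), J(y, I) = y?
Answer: 177170387269/19700100 ≈ 8993.4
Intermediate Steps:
o(G) = 1/(2*G)
a = -16623/21889 (a = (135310 - 52195)/(-109573 + 128) = 83115/(-109445) = 83115*(-1/109445) = -16623/21889 ≈ -0.75942)
(-8686 + (-133 + o(15))²) + a = (-8686 + (-133 + (½)/15)²) - 16623/21889 = (-8686 + (-133 + (½)*(1/15))²) - 16623/21889 = (-8686 + (-133 + 1/30)²) - 16623/21889 = (-8686 + (-3989/30)²) - 16623/21889 = (-8686 + 15912121/900) - 16623/21889 = 8094721/900 - 16623/21889 = 177170387269/19700100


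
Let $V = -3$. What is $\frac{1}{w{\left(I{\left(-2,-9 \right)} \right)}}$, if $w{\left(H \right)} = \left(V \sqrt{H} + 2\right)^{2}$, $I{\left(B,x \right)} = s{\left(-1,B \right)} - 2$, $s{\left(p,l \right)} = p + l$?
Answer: $\frac{i}{- 41 i + 12 \sqrt{5}} \approx -0.017076 + 0.011176 i$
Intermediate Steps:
$s{\left(p,l \right)} = l + p$
$I{\left(B,x \right)} = -3 + B$ ($I{\left(B,x \right)} = \left(B - 1\right) - 2 = \left(-1 + B\right) - 2 = -3 + B$)
$w{\left(H \right)} = \left(2 - 3 \sqrt{H}\right)^{2}$ ($w{\left(H \right)} = \left(- 3 \sqrt{H} + 2\right)^{2} = \left(2 - 3 \sqrt{H}\right)^{2}$)
$\frac{1}{w{\left(I{\left(-2,-9 \right)} \right)}} = \frac{1}{\left(-2 + 3 \sqrt{-3 - 2}\right)^{2}} = \frac{1}{\left(-2 + 3 \sqrt{-5}\right)^{2}} = \frac{1}{\left(-2 + 3 i \sqrt{5}\right)^{2}}$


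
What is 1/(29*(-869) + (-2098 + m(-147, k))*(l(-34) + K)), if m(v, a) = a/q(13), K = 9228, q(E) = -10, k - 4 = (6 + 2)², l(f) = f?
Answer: -5/96883661 ≈ -5.1608e-8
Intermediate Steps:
k = 68 (k = 4 + (6 + 2)² = 4 + 8² = 4 + 64 = 68)
m(v, a) = -a/10 (m(v, a) = a/(-10) = a*(-⅒) = -a/10)
1/(29*(-869) + (-2098 + m(-147, k))*(l(-34) + K)) = 1/(29*(-869) + (-2098 - ⅒*68)*(-34 + 9228)) = 1/(-25201 + (-2098 - 34/5)*9194) = 1/(-25201 - 10524/5*9194) = 1/(-25201 - 96757656/5) = 1/(-96883661/5) = -5/96883661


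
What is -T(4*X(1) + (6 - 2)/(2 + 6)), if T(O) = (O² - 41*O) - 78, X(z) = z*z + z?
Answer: 1417/4 ≈ 354.25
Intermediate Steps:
X(z) = z + z² (X(z) = z² + z = z + z²)
T(O) = -78 + O² - 41*O
-T(4*X(1) + (6 - 2)/(2 + 6)) = -(-78 + (4*(1*(1 + 1)) + (6 - 2)/(2 + 6))² - 41*(4*(1*(1 + 1)) + (6 - 2)/(2 + 6))) = -(-78 + (4*(1*2) + 4/8)² - 41*(4*(1*2) + 4/8)) = -(-78 + (4*2 + 4*(⅛))² - 41*(4*2 + 4*(⅛))) = -(-78 + (8 + ½)² - 41*(8 + ½)) = -(-78 + (17/2)² - 41*17/2) = -(-78 + 289/4 - 697/2) = -1*(-1417/4) = 1417/4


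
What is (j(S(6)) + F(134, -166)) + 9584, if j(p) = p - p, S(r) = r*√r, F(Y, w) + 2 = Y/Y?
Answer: 9583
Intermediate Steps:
F(Y, w) = -1 (F(Y, w) = -2 + Y/Y = -2 + 1 = -1)
S(r) = r^(3/2)
j(p) = 0
(j(S(6)) + F(134, -166)) + 9584 = (0 - 1) + 9584 = -1 + 9584 = 9583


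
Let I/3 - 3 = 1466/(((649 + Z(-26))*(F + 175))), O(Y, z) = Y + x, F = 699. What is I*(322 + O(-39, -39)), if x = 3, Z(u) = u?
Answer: 701402988/272251 ≈ 2576.3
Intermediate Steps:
O(Y, z) = 3 + Y (O(Y, z) = Y + 3 = 3 + Y)
I = 2452458/272251 (I = 9 + 3*(1466/(((649 - 26)*(699 + 175)))) = 9 + 3*(1466/((623*874))) = 9 + 3*(1466/544502) = 9 + 3*(1466*(1/544502)) = 9 + 3*(733/272251) = 9 + 2199/272251 = 2452458/272251 ≈ 9.0081)
I*(322 + O(-39, -39)) = 2452458*(322 + (3 - 39))/272251 = 2452458*(322 - 36)/272251 = (2452458/272251)*286 = 701402988/272251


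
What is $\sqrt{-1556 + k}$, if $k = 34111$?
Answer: $\sqrt{32555} \approx 180.43$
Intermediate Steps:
$\sqrt{-1556 + k} = \sqrt{-1556 + 34111} = \sqrt{32555}$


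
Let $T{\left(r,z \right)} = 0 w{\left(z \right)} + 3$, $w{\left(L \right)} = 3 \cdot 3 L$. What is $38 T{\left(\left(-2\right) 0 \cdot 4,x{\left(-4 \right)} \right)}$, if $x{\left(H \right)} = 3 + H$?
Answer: $114$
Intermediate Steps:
$w{\left(L \right)} = 9 L$
$T{\left(r,z \right)} = 3$ ($T{\left(r,z \right)} = 0 \cdot 9 z + 3 = 0 + 3 = 3$)
$38 T{\left(\left(-2\right) 0 \cdot 4,x{\left(-4 \right)} \right)} = 38 \cdot 3 = 114$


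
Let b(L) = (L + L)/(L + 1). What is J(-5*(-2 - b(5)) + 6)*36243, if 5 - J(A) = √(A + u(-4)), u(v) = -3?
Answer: 181215 - 96648*√3 ≈ 13816.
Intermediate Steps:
b(L) = 2*L/(1 + L) (b(L) = (2*L)/(1 + L) = 2*L/(1 + L))
J(A) = 5 - √(-3 + A) (J(A) = 5 - √(A - 3) = 5 - √(-3 + A))
J(-5*(-2 - b(5)) + 6)*36243 = (5 - √(-3 + (-5*(-2 - 2*5/(1 + 5)) + 6)))*36243 = (5 - √(-3 + (-5*(-2 - 2*5/6) + 6)))*36243 = (5 - √(-3 + (-5*(-2 - 1*5/3) + 6)))*36243 = (5 - √(-3 + (-5*(-2 - 5/3) + 6)))*36243 = (5 - √(-3 + (-5*(-11/3) + 6)))*36243 = (5 - √(-3 + (55/3 + 6)))*36243 = (5 - √(-3 + 73/3))*36243 = (5 - √(64/3))*36243 = (5 - 8*√3/3)*36243 = 181215 - 96648*√3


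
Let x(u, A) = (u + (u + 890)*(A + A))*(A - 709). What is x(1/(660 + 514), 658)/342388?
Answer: -70126890927/401963512 ≈ -174.46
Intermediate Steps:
x(u, A) = (-709 + A)*(u + 2*A*(890 + u)) (x(u, A) = (u + (890 + u)*(2*A))*(-709 + A) = (u + 2*A*(890 + u))*(-709 + A) = (-709 + A)*(u + 2*A*(890 + u)))
x(1/(660 + 514), 658)/342388 = (-1262020*658 - 709/(660 + 514) + 1780*658² - 1417*658/(660 + 514) + 2*658²/(660 + 514))/342388 = (-830409160 - 709/1174 + 1780*432964 - 1417*658/1174 + 2*432964/1174)*(1/342388) = (-830409160 - 709*1/1174 + 770675920 - 1417*658*1/1174 + 2*(1/1174)*432964)*(1/342388) = (-830409160 - 709/1174 + 770675920 - 466193/587 + 432964/587)*(1/342388) = -70126890927/1174*1/342388 = -70126890927/401963512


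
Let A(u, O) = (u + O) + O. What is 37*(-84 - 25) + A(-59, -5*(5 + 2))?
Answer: -4162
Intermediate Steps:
A(u, O) = u + 2*O (A(u, O) = (O + u) + O = u + 2*O)
37*(-84 - 25) + A(-59, -5*(5 + 2)) = 37*(-84 - 25) + (-59 + 2*(-5*(5 + 2))) = 37*(-109) + (-59 + 2*(-5*7)) = -4033 + (-59 + 2*(-35)) = -4033 + (-59 - 70) = -4033 - 129 = -4162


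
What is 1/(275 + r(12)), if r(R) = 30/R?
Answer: 2/555 ≈ 0.0036036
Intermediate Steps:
1/(275 + r(12)) = 1/(275 + 30/12) = 1/(275 + 30*(1/12)) = 1/(275 + 5/2) = 1/(555/2) = 2/555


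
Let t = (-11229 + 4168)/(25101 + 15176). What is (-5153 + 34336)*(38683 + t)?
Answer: 45467934917790/40277 ≈ 1.1289e+9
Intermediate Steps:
t = -7061/40277 ≈ -0.17531
(-5153 + 34336)*(38683 + t) = (-5153 + 34336)*(38683 - 7061/40277) = 29183*(1558028130/40277) = 45467934917790/40277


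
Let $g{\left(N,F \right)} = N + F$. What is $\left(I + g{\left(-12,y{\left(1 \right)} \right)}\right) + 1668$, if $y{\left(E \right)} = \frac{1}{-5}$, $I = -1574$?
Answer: $\frac{409}{5} \approx 81.8$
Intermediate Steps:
$y{\left(E \right)} = - \frac{1}{5}$
$g{\left(N,F \right)} = F + N$
$\left(I + g{\left(-12,y{\left(1 \right)} \right)}\right) + 1668 = \left(-1574 - \frac{61}{5}\right) + 1668 = - \frac{7931}{5} + 1668 = \frac{409}{5}$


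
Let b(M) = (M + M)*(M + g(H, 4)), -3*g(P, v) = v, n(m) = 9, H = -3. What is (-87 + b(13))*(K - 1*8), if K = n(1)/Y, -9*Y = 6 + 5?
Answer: -9971/3 ≈ -3323.7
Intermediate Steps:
Y = -11/9 (Y = -(6 + 5)/9 = -⅑*11 = -11/9 ≈ -1.2222)
g(P, v) = -v/3
K = -81/11 (K = 9/(-11/9) = 9*(-9/11) = -81/11 ≈ -7.3636)
b(M) = 2*M*(-4/3 + M) (b(M) = (M + M)*(M - ⅓*4) = (2*M)*(M - 4/3) = (2*M)*(-4/3 + M) = 2*M*(-4/3 + M))
(-87 + b(13))*(K - 1*8) = (-87 + (⅔)*13*(-4 + 3*13))*(-81/11 - 1*8) = (-87 + (⅔)*13*(-4 + 39))*(-81/11 - 8) = (-87 + (⅔)*13*35)*(-169/11) = (-87 + 910/3)*(-169/11) = (649/3)*(-169/11) = -9971/3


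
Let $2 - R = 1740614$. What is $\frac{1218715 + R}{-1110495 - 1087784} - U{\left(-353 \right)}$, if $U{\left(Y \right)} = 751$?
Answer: $- \frac{1650385632}{2198279} \approx -750.76$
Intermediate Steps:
$R = -1740612$ ($R = 2 - 1740614 = -1740612$)
$\frac{1218715 + R}{-1110495 - 1087784} - U{\left(-353 \right)} = \frac{1218715 - 1740612}{-1110495 - 1087784} - 751 = - \frac{521897}{-2198279} - 751 = \left(-521897\right) \left(- \frac{1}{2198279}\right) - 751 = \frac{521897}{2198279} - 751 = - \frac{1650385632}{2198279}$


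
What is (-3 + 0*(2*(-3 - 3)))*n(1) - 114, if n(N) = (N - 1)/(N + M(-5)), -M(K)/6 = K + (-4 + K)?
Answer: -114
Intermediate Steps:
M(K) = 24 - 12*K (M(K) = -6*(K + (-4 + K)) = -6*(-4 + 2*K) = 24 - 12*K)
n(N) = (-1 + N)/(84 + N) (n(N) = (N - 1)/(N + (24 - 12*(-5))) = (-1 + N)/(N + (24 + 60)) = (-1 + N)/(N + 84) = (-1 + N)/(84 + N))
(-3 + 0*(2*(-3 - 3)))*n(1) - 114 = (-3 + 0*(2*(-3 - 3)))*((-1 + 1)/(84 + 1)) - 114 = (-3 + 0*(2*(-6)))*(0/85) - 114 = (-3 + 0*(-12))*((1/85)*0) - 114 = (-3 + 0)*0 - 114 = -3*0 - 114 = 0 - 114 = -114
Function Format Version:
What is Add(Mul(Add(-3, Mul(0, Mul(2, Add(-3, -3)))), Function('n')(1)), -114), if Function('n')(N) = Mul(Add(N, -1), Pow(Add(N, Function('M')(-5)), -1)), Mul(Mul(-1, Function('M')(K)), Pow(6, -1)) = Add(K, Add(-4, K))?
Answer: -114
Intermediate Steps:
Function('M')(K) = Add(24, Mul(-12, K)) (Function('M')(K) = Mul(-6, Add(K, Add(-4, K))) = Mul(-6, Add(-4, Mul(2, K))) = Add(24, Mul(-12, K)))
Function('n')(N) = Mul(Pow(Add(84, N), -1), Add(-1, N)) (Function('n')(N) = Mul(Add(N, -1), Pow(Add(N, Add(24, Mul(-12, -5))), -1)) = Mul(Add(-1, N), Pow(Add(N, Add(24, 60)), -1)) = Mul(Add(-1, N), Pow(Add(N, 84), -1)) = Mul(Add(-1, N), Pow(Add(84, N), -1)) = Mul(Pow(Add(84, N), -1), Add(-1, N)))
Add(Mul(Add(-3, Mul(0, Mul(2, Add(-3, -3)))), Function('n')(1)), -114) = Add(Mul(Add(-3, Mul(0, Mul(2, Add(-3, -3)))), Mul(Pow(Add(84, 1), -1), Add(-1, 1))), -114) = Add(Mul(Add(-3, Mul(0, Mul(2, -6))), Mul(Pow(85, -1), 0)), -114) = Add(Mul(Add(-3, Mul(0, -12)), Mul(Rational(1, 85), 0)), -114) = Add(Mul(Add(-3, 0), 0), -114) = Add(Mul(-3, 0), -114) = Add(0, -114) = -114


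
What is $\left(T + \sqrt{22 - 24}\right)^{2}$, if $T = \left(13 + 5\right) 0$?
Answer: $-2$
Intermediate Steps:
$T = 0$ ($T = 18 \cdot 0 = 0$)
$\left(T + \sqrt{22 - 24}\right)^{2} = \left(0 + \sqrt{22 - 24}\right)^{2} = \left(0 + \sqrt{-2}\right)^{2} = \left(0 + i \sqrt{2}\right)^{2} = \left(i \sqrt{2}\right)^{2} = -2$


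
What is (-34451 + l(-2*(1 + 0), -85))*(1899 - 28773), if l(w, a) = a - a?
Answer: 925836174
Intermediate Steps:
l(w, a) = 0
(-34451 + l(-2*(1 + 0), -85))*(1899 - 28773) = (-34451 + 0)*(1899 - 28773) = -34451*(-26874) = 925836174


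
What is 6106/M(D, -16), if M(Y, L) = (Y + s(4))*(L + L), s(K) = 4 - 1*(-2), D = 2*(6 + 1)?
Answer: -3053/320 ≈ -9.5406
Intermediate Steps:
D = 14 (D = 2*7 = 14)
s(K) = 6 (s(K) = 4 + 2 = 6)
M(Y, L) = 2*L*(6 + Y) (M(Y, L) = (Y + 6)*(L + L) = (6 + Y)*(2*L) = 2*L*(6 + Y))
6106/M(D, -16) = 6106/((2*(-16)*(6 + 14))) = 6106/((2*(-16)*20)) = 6106/(-640) = 6106*(-1/640) = -3053/320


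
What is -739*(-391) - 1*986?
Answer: 287963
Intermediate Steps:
-739*(-391) - 1*986 = 288949 - 986 = 287963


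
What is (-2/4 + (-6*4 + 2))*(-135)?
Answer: 6075/2 ≈ 3037.5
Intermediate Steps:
(-2/4 + (-6*4 + 2))*(-135) = ((1/4)*(-2) + (-24 + 2))*(-135) = (-1/2 - 22)*(-135) = -45/2*(-135) = 6075/2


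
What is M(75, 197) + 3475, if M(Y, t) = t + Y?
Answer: 3747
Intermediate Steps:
M(Y, t) = Y + t
M(75, 197) + 3475 = (75 + 197) + 3475 = 272 + 3475 = 3747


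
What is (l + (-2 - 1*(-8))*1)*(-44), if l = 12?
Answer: -792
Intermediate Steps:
(l + (-2 - 1*(-8))*1)*(-44) = (12 + (-2 - 1*(-8))*1)*(-44) = (12 + (-2 + 8)*1)*(-44) = (12 + 6*1)*(-44) = (12 + 6)*(-44) = 18*(-44) = -792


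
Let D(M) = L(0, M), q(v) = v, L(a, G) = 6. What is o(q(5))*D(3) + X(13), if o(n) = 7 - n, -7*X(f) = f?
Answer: 71/7 ≈ 10.143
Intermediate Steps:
X(f) = -f/7
D(M) = 6
o(q(5))*D(3) + X(13) = (7 - 1*5)*6 - ⅐*13 = (7 - 5)*6 - 13/7 = 2*6 - 13/7 = 12 - 13/7 = 71/7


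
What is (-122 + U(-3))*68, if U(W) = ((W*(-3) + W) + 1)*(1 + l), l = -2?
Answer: -8772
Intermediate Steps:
U(W) = -1 + 2*W (U(W) = ((W*(-3) + W) + 1)*(1 - 2) = ((-3*W + W) + 1)*(-1) = (-2*W + 1)*(-1) = (1 - 2*W)*(-1) = -1 + 2*W)
(-122 + U(-3))*68 = (-122 + (-1 + 2*(-3)))*68 = (-122 + (-1 - 6))*68 = (-122 - 7)*68 = -129*68 = -8772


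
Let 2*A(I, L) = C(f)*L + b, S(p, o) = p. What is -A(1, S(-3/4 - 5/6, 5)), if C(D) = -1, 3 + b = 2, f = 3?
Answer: -7/24 ≈ -0.29167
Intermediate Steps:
b = -1 (b = -3 + 2 = -1)
A(I, L) = -1/2 - L/2 (A(I, L) = (-L - 1)/2 = (-1 - L)/2 = -1/2 - L/2)
-A(1, S(-3/4 - 5/6, 5)) = -(-1/2 - (-3/4 - 5/6)/2) = -(-1/2 - 1/2*(-19/12)) = -(-1/2 + 19/24) = -1*7/24 = -7/24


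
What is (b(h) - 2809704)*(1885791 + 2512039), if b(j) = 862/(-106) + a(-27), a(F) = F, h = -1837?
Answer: -654908017502420/53 ≈ -1.2357e+13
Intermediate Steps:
b(j) = -1862/53 (b(j) = 862/(-106) - 27 = 862*(-1/106) - 27 = -431/53 - 27 = -1862/53)
(b(h) - 2809704)*(1885791 + 2512039) = (-1862/53 - 2809704)*(1885791 + 2512039) = -148916174/53*4397830 = -654908017502420/53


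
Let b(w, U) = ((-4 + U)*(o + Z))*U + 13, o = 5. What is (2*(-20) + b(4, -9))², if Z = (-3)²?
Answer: 2595321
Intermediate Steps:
Z = 9
b(w, U) = 13 + U*(-56 + 14*U) (b(w, U) = ((-4 + U)*(5 + 9))*U + 13 = ((-4 + U)*14)*U + 13 = (-56 + 14*U)*U + 13 = U*(-56 + 14*U) + 13 = 13 + U*(-56 + 14*U))
(2*(-20) + b(4, -9))² = (2*(-20) + (13 - 56*(-9) + 14*(-9)²))² = (-40 + (13 + 504 + 14*81))² = (-40 + (13 + 504 + 1134))² = (-40 + 1651)² = 1611² = 2595321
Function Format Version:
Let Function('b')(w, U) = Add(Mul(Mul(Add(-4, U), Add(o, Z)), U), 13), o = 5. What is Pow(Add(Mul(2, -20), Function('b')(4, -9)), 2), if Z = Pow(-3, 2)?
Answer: 2595321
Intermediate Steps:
Z = 9
Function('b')(w, U) = Add(13, Mul(U, Add(-56, Mul(14, U)))) (Function('b')(w, U) = Add(Mul(Mul(Add(-4, U), Add(5, 9)), U), 13) = Add(Mul(Mul(Add(-4, U), 14), U), 13) = Add(Mul(Add(-56, Mul(14, U)), U), 13) = Add(Mul(U, Add(-56, Mul(14, U))), 13) = Add(13, Mul(U, Add(-56, Mul(14, U)))))
Pow(Add(Mul(2, -20), Function('b')(4, -9)), 2) = Pow(Add(Mul(2, -20), Add(13, Mul(-56, -9), Mul(14, Pow(-9, 2)))), 2) = Pow(Add(-40, Add(13, 504, Mul(14, 81))), 2) = Pow(Add(-40, Add(13, 504, 1134)), 2) = Pow(Add(-40, 1651), 2) = Pow(1611, 2) = 2595321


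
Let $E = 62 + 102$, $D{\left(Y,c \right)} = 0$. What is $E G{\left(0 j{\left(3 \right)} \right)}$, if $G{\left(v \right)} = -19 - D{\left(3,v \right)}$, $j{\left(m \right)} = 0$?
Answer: $-3116$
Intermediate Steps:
$G{\left(v \right)} = -19$ ($G{\left(v \right)} = -19 - 0 = -19 + 0 = -19$)
$E = 164$
$E G{\left(0 j{\left(3 \right)} \right)} = 164 \left(-19\right) = -3116$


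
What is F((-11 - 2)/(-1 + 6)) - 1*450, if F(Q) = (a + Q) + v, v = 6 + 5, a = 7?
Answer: -2173/5 ≈ -434.60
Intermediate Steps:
v = 11
F(Q) = 18 + Q (F(Q) = (7 + Q) + 11 = 18 + Q)
F((-11 - 2)/(-1 + 6)) - 1*450 = (18 + (-11 - 2)/(-1 + 6)) - 1*450 = (18 - 13/5) - 450 = 77/5 - 450 = -2173/5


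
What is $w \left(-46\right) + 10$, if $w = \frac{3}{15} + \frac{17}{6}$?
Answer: $- \frac{1943}{15} \approx -129.53$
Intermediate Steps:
$w = \frac{91}{30}$ ($w = 3 \cdot \frac{1}{15} + 17 \cdot \frac{1}{6} = \frac{1}{5} + \frac{17}{6} = \frac{91}{30} \approx 3.0333$)
$w \left(-46\right) + 10 = \frac{91}{30} \left(-46\right) + 10 = - \frac{2093}{15} + 10 = - \frac{1943}{15}$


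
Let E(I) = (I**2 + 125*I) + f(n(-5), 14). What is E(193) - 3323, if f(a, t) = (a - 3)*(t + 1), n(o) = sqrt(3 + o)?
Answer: 58006 + 15*I*sqrt(2) ≈ 58006.0 + 21.213*I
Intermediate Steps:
f(a, t) = (1 + t)*(-3 + a) (f(a, t) = (-3 + a)*(1 + t) = (1 + t)*(-3 + a))
E(I) = -45 + I**2 + 125*I + 15*I*sqrt(2) (E(I) = (I**2 + 125*I) + (-3 + sqrt(3 - 5) - 3*14 + sqrt(3 - 5)*14) = (I**2 + 125*I) + (-3 + sqrt(-2) - 42 + sqrt(-2)*14) = (I**2 + 125*I) + (-3 + I*sqrt(2) - 42 + (I*sqrt(2))*14) = (I**2 + 125*I) + (-3 + I*sqrt(2) - 42 + 14*I*sqrt(2)) = (I**2 + 125*I) + (-45 + 15*I*sqrt(2)) = -45 + I**2 + 125*I + 15*I*sqrt(2))
E(193) - 3323 = (-45 + 193**2 + 125*193 + 15*I*sqrt(2)) - 3323 = (-45 + 37249 + 24125 + 15*I*sqrt(2)) - 3323 = (61329 + 15*I*sqrt(2)) - 3323 = 58006 + 15*I*sqrt(2)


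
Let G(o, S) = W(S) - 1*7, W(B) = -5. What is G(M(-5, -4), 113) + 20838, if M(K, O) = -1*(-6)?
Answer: 20826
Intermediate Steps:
M(K, O) = 6
G(o, S) = -12 (G(o, S) = -5 - 1*7 = -5 - 7 = -12)
G(M(-5, -4), 113) + 20838 = -12 + 20838 = 20826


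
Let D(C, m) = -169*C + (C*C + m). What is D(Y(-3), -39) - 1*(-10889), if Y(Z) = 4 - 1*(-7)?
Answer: 9112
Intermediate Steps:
Y(Z) = 11 (Y(Z) = 4 + 7 = 11)
D(C, m) = m + C² - 169*C (D(C, m) = -169*C + (C² + m) = -169*C + (m + C²) = m + C² - 169*C)
D(Y(-3), -39) - 1*(-10889) = (-39 + 11² - 169*11) - 1*(-10889) = (-39 + 121 - 1859) + 10889 = -1777 + 10889 = 9112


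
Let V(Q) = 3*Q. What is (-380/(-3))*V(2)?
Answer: 760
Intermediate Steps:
(-380/(-3))*V(2) = (-380/(-3))*(3*2) = -380*(-1)/3*6 = -20*(-19/3)*6 = (380/3)*6 = 760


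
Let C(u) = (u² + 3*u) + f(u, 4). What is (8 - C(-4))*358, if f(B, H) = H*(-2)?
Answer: 4296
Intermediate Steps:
f(B, H) = -2*H
C(u) = -8 + u² + 3*u (C(u) = (u² + 3*u) - 2*4 = (u² + 3*u) - 8 = -8 + u² + 3*u)
(8 - C(-4))*358 = (8 - (-8 + (-4)² + 3*(-4)))*358 = (8 - (-8 + 16 - 12))*358 = (8 - 1*(-4))*358 = (8 + 4)*358 = 12*358 = 4296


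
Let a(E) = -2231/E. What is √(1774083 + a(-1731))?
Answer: 16*√20764831929/1731 ≈ 1331.9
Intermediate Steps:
√(1774083 + a(-1731)) = √(1774083 - 2231/(-1731)) = √(1774083 - 2231*(-1/1731)) = √(1774083 + 2231/1731) = √(3070939904/1731) = 16*√20764831929/1731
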